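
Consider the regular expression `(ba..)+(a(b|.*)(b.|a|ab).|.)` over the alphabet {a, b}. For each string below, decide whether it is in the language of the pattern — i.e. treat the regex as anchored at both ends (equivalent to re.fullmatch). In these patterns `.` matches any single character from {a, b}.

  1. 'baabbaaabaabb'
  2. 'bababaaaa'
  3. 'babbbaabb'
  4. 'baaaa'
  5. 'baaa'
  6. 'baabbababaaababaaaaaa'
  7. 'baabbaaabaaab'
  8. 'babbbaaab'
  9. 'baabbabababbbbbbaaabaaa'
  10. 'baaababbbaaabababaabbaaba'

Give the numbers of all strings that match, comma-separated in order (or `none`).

1, 2, 3, 4, 6, 7, 8, 10

1 → match
2. 'bababaaaa' → match
3. 'babbbaabb' → match
4. 'baaaa' → match
5. 'baaa' → no match
6 → match
7 → match
8. 'babbbaaab' → match
9 → no match
10 → match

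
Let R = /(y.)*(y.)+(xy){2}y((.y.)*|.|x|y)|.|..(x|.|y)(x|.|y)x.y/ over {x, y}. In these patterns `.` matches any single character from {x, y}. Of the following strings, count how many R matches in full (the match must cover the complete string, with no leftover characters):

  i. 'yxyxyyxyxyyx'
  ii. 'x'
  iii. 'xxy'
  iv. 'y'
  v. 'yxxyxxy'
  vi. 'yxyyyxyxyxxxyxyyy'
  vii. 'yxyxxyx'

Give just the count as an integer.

4

i → match
ii → match
iii → no match
iv → match
v → match
vi → no match
vii → no match
Total matched: 4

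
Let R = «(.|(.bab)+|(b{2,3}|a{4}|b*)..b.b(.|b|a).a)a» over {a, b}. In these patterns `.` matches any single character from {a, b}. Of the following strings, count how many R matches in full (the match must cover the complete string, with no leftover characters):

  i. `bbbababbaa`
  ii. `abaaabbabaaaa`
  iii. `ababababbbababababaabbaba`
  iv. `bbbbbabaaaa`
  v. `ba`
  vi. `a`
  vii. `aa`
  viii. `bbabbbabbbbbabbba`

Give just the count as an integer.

i → no match
ii → no match
iii → no match
iv → match
v → match
vi → no match
vii → match
viii → no match
Total matched: 3

3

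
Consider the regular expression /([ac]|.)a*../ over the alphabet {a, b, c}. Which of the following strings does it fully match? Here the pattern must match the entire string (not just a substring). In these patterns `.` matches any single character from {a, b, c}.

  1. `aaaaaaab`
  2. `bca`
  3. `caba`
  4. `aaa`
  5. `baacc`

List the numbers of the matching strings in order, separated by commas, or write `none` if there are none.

1, 2, 3, 4, 5

1 → match
2 → match
3 → match
4 → match
5 → match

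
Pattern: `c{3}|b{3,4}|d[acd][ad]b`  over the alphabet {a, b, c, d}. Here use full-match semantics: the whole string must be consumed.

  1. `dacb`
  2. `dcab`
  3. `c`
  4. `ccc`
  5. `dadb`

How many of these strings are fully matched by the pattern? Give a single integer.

1 → no match
2 → match
3 → no match
4 → match
5 → match
Total matched: 3

3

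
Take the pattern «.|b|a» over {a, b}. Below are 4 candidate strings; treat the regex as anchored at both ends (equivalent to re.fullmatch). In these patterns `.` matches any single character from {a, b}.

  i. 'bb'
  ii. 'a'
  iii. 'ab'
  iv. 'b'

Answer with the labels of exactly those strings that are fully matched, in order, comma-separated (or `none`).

i → no match
ii → match
iii → no match
iv → match

ii, iv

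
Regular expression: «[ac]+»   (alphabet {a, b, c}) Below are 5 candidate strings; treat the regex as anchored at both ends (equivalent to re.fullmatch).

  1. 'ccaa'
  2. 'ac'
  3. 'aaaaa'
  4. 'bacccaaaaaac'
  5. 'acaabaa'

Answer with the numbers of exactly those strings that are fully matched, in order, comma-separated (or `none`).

1, 2, 3

1. 'ccaa' → match
2. 'ac' → match
3. 'aaaaa' → match
4. 'bacccaaaaaac' → no match
5. 'acaabaa' → no match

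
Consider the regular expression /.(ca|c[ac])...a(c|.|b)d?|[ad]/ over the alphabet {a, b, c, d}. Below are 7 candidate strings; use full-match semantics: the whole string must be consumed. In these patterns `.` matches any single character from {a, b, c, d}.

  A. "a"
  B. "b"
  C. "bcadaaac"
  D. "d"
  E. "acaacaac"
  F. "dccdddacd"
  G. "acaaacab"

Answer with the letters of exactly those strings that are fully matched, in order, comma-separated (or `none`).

A, C, D, E, F, G

A. "a" → match
B. "b" → no match
C. "bcadaaac" → match
D. "d" → match
E. "acaacaac" → match
F. "dccdddacd" → match
G. "acaaacab" → match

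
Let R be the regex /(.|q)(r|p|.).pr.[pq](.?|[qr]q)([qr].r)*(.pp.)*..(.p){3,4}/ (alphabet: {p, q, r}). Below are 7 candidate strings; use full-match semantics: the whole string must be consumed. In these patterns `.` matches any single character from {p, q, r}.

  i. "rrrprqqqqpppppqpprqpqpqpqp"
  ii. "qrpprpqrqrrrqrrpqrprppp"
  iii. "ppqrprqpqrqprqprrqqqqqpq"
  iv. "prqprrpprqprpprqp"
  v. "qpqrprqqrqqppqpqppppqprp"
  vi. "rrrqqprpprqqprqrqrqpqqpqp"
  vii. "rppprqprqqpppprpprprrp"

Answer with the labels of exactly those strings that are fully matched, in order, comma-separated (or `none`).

i → no match
ii → match
iii → no match — must end with "p"
iv → no match
v → no match
vi → no match
vii → no match

ii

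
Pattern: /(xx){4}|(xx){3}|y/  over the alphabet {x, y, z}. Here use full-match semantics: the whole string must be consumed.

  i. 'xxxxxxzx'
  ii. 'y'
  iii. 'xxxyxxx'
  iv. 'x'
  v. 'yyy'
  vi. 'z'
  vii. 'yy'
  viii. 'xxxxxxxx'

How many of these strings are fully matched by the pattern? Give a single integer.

2

i → no match
ii → match
iii → no match
iv → no match
v → no match
vi → no match
vii → no match
viii → match
Total matched: 2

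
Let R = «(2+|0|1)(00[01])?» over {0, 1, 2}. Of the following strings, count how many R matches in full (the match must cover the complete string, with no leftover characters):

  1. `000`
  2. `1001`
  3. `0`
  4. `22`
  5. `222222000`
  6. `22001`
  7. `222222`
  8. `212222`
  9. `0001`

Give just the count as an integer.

1 → no match
2 → match
3 → match
4 → match
5 → match
6 → match
7 → match
8 → no match
9 → match
Total matched: 7

7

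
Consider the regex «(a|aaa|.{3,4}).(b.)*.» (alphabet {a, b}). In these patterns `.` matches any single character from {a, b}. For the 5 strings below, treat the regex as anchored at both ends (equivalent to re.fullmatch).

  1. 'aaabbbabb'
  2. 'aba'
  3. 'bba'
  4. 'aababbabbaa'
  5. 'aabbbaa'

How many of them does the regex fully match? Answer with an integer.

1 → no match
2 → match
3 → no match
4 → no match
5 → match
Total matched: 2

2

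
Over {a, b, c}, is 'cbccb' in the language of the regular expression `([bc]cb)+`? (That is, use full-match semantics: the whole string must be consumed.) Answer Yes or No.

No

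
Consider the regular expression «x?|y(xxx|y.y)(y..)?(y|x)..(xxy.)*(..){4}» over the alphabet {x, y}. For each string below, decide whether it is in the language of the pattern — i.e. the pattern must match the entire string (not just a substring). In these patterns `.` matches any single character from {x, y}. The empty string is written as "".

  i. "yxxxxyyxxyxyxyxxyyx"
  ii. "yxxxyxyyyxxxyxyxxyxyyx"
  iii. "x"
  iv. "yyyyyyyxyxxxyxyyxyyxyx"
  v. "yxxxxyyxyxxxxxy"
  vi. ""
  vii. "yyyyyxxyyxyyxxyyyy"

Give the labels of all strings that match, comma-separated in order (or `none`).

i → match
ii → match
iii. "x" → match
iv → match
v → match
vi. "" → match
vii → match

i, ii, iii, iv, v, vi, vii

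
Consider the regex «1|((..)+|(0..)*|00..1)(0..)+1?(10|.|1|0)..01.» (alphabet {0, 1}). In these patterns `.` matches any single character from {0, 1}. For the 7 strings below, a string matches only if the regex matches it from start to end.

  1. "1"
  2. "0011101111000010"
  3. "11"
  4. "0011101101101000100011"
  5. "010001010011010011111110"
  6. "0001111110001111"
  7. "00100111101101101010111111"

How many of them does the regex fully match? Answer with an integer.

2

1 → match
2 → match
3 → no match
4 → no match
5 → no match
6 → no match
7 → no match
Total matched: 2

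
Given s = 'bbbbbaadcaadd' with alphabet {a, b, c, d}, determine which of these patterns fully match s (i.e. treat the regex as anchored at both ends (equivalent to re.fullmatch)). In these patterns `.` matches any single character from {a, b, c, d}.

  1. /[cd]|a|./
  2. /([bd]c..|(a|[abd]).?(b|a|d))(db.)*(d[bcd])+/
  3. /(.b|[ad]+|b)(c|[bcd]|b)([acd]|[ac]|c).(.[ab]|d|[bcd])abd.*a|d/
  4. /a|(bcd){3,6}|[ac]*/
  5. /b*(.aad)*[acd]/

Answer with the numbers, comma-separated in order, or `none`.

5

1 → no match
2 → no match
3 → no match
4 → no match
5 → match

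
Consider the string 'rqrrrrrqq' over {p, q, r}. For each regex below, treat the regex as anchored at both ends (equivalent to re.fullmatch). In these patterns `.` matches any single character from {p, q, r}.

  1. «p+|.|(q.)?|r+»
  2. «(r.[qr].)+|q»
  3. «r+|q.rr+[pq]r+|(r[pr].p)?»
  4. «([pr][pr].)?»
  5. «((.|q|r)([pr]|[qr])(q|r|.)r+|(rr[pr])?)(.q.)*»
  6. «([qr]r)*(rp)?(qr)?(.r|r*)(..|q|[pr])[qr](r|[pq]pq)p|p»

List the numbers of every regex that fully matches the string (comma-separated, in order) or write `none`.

1 → no match
2 → no match
3 → no match
4 → no match
5 → match
6 → no match — must end with 'p'

5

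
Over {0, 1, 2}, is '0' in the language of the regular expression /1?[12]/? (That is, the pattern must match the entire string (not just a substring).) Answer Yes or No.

No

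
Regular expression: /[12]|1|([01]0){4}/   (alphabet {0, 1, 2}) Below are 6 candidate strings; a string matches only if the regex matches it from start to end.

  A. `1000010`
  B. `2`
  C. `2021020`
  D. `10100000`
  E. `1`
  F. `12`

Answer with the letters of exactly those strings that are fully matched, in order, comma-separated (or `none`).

A → no match
B → match
C → no match
D → match
E → match
F → no match

B, D, E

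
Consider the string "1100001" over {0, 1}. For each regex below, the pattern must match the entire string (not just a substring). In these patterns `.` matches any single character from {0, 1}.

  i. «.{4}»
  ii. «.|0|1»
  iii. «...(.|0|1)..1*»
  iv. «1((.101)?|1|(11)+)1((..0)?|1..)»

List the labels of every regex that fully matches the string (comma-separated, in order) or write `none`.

iii

i → no match
ii → no match
iii → match
iv → no match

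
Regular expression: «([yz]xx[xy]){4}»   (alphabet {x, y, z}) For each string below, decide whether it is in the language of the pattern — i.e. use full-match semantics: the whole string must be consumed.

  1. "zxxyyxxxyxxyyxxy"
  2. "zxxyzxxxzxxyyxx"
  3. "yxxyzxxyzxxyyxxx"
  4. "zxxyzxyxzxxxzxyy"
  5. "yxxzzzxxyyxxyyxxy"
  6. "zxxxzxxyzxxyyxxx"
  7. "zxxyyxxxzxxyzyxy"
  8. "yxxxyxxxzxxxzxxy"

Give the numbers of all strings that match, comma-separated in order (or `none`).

1, 3, 6, 8

1 → match
2 → no match
3 → match
4 → no match
5 → no match
6 → match
7 → no match
8 → match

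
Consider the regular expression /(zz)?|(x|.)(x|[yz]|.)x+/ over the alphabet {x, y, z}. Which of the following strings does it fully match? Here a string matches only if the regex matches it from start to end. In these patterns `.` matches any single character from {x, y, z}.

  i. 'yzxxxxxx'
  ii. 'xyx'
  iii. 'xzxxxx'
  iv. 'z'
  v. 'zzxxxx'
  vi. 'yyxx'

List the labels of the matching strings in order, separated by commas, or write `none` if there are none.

i, ii, iii, v, vi

i. 'yzxxxxxx' → match
ii. 'xyx' → match
iii. 'xzxxxx' → match
iv. 'z' → no match
v. 'zzxxxx' → match
vi. 'yyxx' → match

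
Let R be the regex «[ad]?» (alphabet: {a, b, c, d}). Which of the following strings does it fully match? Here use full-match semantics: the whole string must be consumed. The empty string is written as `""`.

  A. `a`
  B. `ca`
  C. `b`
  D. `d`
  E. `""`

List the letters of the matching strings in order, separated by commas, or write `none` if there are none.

A, D, E

A. `a` → match
B. `ca` → no match
C. `b` → no match
D. `d` → match
E. `""` → match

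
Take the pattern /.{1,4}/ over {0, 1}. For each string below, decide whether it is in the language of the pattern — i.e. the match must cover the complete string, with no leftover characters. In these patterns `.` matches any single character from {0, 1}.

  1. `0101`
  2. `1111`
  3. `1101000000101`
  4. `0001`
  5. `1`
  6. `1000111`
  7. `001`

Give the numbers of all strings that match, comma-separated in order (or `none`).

1, 2, 4, 5, 7

1 → match
2 → match
3 → no match
4 → match
5 → match
6 → no match
7 → match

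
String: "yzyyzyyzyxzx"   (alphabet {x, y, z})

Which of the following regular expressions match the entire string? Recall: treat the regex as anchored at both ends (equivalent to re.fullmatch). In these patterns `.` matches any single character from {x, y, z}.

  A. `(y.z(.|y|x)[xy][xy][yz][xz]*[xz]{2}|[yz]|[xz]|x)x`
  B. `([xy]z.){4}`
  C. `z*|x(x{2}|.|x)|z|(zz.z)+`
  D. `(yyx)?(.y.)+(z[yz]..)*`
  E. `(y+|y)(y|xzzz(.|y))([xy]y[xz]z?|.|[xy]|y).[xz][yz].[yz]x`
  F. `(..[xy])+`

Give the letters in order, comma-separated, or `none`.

B, F

A → no match
B → match
C → no match
D → no match
E → no match
F → match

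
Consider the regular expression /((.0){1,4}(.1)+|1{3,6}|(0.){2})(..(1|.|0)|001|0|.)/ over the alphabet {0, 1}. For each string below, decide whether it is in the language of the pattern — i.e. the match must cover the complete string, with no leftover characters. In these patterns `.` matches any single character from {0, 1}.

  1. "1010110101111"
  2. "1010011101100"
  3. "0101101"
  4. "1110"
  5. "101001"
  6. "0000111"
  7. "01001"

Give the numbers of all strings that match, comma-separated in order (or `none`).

1 → match
2 → match
3 → match
4 → match
5 → no match
6 → match
7 → match

1, 2, 3, 4, 6, 7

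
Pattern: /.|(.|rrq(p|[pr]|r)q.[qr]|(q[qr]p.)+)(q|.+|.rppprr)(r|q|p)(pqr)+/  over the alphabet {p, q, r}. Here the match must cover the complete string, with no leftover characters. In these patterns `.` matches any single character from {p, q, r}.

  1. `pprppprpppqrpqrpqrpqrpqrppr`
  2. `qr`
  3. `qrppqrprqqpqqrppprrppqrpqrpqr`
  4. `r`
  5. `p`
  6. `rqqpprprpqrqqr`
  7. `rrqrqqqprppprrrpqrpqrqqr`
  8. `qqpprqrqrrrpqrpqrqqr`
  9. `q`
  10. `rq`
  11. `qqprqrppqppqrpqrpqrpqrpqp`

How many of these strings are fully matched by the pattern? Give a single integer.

4

1 → no match
2 → no match
3 → match
4 → match
5 → match
6 → no match
7 → no match
8 → no match
9 → match
10 → no match
11 → no match
Total matched: 4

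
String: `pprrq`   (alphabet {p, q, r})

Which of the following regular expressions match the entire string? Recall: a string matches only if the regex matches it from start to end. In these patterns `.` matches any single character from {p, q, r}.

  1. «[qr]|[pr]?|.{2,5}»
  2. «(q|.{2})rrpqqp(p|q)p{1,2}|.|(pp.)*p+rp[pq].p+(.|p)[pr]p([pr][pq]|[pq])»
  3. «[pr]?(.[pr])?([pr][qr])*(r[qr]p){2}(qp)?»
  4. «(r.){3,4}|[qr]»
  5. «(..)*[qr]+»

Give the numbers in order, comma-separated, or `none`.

1 → match
2 → no match
3 → no match
4 → no match
5 → match

1, 5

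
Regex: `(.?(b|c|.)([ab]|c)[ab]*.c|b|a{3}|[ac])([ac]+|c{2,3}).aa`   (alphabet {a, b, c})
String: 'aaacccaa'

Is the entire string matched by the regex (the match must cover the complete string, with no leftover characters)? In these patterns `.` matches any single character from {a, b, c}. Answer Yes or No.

Yes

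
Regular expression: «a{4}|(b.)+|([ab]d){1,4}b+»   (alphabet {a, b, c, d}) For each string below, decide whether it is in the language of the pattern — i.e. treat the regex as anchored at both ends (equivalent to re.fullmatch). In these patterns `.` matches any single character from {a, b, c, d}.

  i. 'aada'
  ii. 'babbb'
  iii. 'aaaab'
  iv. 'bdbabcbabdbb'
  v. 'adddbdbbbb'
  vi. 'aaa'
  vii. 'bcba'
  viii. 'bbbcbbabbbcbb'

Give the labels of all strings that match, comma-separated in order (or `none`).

i → no match
ii → no match
iii → no match
iv → match
v → no match
vi → no match
vii → match
viii → no match

iv, vii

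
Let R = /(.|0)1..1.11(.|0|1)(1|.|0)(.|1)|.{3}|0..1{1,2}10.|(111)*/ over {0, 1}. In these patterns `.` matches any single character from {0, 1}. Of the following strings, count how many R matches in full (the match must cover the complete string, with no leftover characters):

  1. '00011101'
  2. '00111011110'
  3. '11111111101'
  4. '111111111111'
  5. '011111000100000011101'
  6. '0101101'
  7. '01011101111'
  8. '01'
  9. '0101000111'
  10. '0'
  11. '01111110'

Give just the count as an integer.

1 → match
2 → no match
3 → match
4 → match
5 → no match
6 → match
7 → no match
8 → no match
9 → no match
10 → no match
11 → no match
Total matched: 4

4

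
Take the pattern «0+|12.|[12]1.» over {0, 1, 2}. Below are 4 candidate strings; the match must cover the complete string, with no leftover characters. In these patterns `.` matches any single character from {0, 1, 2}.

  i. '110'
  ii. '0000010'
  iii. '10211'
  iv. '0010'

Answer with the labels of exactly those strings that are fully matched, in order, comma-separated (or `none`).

i. '110' → match
ii. '0000010' → no match
iii. '10211' → no match
iv. '0010' → no match

i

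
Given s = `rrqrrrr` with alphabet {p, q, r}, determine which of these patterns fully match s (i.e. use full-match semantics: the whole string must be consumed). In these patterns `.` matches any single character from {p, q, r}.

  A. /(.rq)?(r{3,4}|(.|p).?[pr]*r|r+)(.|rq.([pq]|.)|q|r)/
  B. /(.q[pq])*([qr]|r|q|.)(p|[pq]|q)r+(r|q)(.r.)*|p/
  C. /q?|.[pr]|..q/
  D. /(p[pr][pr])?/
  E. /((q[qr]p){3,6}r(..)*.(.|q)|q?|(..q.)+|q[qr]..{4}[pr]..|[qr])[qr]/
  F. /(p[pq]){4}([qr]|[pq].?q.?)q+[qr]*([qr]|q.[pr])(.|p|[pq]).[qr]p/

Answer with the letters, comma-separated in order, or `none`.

A → match
B → no match
C → no match
D → no match
E → no match
F → no match — must start with `p`

A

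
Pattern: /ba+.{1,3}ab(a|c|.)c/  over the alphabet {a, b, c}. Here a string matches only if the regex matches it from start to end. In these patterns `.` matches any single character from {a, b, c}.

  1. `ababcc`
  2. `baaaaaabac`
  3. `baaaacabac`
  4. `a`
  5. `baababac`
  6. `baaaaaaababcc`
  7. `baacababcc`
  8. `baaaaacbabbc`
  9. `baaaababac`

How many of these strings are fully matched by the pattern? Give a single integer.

7

1 → no match — must start with `ba`
2 → match
3 → match
4 → no match — must start with `ba`
5 → match
6 → match
7 → match
8 → match
9 → match
Total matched: 7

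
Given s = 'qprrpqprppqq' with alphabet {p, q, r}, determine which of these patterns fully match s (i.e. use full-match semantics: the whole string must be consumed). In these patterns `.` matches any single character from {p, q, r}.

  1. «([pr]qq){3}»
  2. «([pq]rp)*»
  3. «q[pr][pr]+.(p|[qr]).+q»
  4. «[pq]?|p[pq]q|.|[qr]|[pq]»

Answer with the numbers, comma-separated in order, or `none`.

3

1 → no match
2 → no match
3 → match
4 → no match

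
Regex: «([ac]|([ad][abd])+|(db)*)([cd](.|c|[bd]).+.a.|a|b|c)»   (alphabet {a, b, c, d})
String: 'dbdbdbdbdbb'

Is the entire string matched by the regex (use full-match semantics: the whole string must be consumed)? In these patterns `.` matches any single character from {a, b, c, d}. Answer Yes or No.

Yes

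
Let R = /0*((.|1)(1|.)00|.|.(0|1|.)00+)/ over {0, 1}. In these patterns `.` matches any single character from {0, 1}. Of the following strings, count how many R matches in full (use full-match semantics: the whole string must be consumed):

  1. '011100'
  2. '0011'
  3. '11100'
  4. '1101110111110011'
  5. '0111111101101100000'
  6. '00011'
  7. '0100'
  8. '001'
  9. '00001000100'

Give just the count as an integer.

2

1 → no match
2 → no match
3 → no match
4 → no match
5 → no match
6 → no match
7 → match
8 → match
9 → no match
Total matched: 2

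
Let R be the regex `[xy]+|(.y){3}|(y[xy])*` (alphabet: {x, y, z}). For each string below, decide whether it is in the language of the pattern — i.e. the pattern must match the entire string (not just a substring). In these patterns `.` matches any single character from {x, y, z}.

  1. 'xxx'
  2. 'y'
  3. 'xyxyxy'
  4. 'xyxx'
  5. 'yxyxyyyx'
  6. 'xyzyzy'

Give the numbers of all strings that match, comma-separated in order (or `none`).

1. 'xxx' → match
2. 'y' → match
3. 'xyxyxy' → match
4. 'xyxx' → match
5. 'yxyxyyyx' → match
6. 'xyzyzy' → match

1, 2, 3, 4, 5, 6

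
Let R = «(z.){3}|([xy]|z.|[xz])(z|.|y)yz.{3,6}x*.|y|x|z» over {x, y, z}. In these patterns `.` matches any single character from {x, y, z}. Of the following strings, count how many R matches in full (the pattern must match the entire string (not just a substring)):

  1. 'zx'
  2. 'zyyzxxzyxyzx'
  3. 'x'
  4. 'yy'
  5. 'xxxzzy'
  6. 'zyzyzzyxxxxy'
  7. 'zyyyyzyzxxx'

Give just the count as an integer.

2

1. 'zx' → no match
2. 'zyyzxxzyxyzx' → no match
3. 'x' → match
4. 'yy' → no match
5. 'xxxzzy' → no match
6. 'zyzyzzyxxxxy' → match
7. 'zyyyyzyzxxx' → no match
Total matched: 2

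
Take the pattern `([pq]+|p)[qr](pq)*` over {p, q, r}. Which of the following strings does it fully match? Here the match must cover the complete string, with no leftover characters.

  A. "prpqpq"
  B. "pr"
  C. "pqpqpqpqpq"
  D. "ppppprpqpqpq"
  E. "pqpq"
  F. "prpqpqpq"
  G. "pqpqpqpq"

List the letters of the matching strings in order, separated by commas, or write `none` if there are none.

A, B, C, D, E, F, G

A → match
B → match
C → match
D → match
E → match
F → match
G → match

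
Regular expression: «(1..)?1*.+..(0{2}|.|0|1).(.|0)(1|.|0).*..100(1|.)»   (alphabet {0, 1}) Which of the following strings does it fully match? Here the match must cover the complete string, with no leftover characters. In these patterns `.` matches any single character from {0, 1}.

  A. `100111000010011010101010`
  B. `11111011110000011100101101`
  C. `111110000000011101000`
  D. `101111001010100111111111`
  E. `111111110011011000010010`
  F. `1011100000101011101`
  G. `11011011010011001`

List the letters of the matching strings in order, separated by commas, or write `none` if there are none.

C, G

A → no match
B → no match
C → match
D → no match
E → no match
F → no match
G → match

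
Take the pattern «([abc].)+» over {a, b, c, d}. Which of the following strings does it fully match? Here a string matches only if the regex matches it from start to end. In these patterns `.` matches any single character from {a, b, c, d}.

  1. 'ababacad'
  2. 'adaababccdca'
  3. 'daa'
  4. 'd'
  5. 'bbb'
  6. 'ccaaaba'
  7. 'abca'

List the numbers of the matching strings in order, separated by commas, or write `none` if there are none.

1. 'ababacad' → match
2. 'adaababccdca' → match
3. 'daa' → no match
4. 'd' → no match
5. 'bbb' → no match
6. 'ccaaaba' → no match
7. 'abca' → match

1, 2, 7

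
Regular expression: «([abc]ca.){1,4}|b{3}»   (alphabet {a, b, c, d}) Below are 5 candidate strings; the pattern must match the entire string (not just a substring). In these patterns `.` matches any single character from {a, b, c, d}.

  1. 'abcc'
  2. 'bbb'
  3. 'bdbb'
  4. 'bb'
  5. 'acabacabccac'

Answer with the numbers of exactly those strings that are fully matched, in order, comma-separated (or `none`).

2, 5

1. 'abcc' → no match
2. 'bbb' → match
3. 'bdbb' → no match
4. 'bb' → no match
5. 'acabacabccac' → match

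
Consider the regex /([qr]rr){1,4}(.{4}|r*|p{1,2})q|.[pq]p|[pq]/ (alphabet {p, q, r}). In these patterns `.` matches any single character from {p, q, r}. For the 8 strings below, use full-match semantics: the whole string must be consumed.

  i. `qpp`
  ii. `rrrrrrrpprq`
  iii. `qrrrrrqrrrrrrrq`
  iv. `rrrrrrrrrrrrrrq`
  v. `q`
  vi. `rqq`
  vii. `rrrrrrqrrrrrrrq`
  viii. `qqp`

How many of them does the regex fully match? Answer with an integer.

7

i → match
ii → match
iii → match
iv → match
v → match
vi → no match
vii → match
viii → match
Total matched: 7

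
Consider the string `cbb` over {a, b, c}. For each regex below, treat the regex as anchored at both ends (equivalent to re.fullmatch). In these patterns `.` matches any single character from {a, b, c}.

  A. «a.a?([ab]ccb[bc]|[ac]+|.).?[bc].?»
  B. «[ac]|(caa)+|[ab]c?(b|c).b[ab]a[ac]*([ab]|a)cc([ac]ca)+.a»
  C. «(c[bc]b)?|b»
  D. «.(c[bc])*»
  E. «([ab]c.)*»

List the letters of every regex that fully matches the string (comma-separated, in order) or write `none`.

A → no match — must start with `a`
B → no match
C → match
D → no match
E → no match

C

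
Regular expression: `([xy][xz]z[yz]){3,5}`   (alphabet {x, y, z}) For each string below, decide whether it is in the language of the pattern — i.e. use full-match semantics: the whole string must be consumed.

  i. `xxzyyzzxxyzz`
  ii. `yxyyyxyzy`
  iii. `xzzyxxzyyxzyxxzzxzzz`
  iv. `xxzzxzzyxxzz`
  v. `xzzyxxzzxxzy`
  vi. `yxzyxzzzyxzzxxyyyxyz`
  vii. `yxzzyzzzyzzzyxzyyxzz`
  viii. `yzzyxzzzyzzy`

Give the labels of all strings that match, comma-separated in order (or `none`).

i → no match
ii → no match
iii → match
iv → match
v → match
vi → no match
vii → match
viii → match

iii, iv, v, vii, viii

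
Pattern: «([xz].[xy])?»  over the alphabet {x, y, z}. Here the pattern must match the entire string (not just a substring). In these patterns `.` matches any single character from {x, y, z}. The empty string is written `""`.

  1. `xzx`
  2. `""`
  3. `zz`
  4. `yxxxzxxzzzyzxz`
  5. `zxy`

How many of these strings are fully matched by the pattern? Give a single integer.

1 → match
2 → match
3 → no match
4 → no match
5 → match
Total matched: 3

3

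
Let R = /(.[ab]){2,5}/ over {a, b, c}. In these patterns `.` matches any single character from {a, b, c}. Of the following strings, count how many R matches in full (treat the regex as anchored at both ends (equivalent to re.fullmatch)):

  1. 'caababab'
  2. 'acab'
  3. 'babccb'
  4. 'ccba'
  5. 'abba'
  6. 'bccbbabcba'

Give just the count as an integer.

1 → match
2 → no match
3 → no match
4 → no match
5 → match
6 → no match
Total matched: 2

2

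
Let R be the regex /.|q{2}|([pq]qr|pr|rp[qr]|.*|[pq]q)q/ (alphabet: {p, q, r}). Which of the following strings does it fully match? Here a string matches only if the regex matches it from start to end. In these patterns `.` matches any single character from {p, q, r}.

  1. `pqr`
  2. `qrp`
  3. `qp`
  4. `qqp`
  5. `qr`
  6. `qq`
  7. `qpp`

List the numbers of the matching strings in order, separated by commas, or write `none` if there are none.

1. `pqr` → no match
2. `qrp` → no match
3. `qp` → no match
4. `qqp` → no match
5. `qr` → no match
6. `qq` → match
7. `qpp` → no match

6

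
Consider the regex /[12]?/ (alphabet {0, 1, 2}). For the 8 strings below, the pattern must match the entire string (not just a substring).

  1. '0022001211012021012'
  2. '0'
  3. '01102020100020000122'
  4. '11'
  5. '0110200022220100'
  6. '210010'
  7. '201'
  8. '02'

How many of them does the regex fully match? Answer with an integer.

0

1 → no match
2. '0' → no match
3 → no match
4. '11' → no match
5 → no match
6. '210010' → no match
7. '201' → no match
8. '02' → no match
Total matched: 0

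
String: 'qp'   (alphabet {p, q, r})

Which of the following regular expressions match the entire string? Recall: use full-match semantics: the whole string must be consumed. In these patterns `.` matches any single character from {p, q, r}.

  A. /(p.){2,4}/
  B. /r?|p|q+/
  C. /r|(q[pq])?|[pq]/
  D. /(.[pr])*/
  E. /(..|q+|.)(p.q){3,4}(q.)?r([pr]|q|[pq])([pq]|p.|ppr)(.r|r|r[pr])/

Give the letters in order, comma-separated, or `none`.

C, D

A → no match — must start with 'p'
B → no match
C → match
D → match
E → no match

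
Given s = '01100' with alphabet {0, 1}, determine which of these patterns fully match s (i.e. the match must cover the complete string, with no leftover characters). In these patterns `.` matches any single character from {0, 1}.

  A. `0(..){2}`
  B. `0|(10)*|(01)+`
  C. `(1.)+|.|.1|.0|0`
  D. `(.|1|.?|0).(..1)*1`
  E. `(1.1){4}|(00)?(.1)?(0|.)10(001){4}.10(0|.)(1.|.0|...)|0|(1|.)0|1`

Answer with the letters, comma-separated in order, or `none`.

A → match
B → no match
C → no match
D → no match — must end with '1'
E → no match

A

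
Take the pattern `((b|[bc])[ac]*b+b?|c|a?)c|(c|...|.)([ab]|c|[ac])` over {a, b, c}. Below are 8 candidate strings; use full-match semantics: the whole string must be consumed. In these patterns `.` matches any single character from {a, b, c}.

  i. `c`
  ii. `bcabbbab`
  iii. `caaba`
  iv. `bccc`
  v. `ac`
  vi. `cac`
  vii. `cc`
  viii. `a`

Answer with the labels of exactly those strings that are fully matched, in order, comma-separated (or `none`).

i → match
ii → no match
iii → no match
iv → match
v → match
vi → no match
vii → match
viii → no match

i, iv, v, vii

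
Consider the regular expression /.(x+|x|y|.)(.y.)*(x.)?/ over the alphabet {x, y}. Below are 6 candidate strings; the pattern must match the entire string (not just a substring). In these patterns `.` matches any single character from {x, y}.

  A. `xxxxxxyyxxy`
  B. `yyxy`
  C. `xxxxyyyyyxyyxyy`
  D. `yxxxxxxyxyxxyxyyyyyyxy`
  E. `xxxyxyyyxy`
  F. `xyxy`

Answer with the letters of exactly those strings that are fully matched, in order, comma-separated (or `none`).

A → match
B → match
C → match
D → no match
E → match
F → match

A, B, C, E, F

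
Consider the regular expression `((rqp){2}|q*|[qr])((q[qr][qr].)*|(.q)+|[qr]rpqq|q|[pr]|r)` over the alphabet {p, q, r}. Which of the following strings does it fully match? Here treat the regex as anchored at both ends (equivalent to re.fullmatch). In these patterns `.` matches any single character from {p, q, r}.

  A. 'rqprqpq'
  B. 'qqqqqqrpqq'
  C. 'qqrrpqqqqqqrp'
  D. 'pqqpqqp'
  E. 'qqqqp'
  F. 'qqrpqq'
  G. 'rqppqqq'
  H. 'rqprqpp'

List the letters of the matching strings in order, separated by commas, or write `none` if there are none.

A → match
B → match
C → match
D → no match
E → match
F → match
G → no match
H → match

A, B, C, E, F, H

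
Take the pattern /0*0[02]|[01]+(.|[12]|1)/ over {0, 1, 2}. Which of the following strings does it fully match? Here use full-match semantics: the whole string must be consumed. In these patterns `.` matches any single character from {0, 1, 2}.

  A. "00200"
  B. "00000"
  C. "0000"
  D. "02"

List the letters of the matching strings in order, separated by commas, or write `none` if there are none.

A. "00200" → no match
B. "00000" → match
C. "0000" → match
D. "02" → match

B, C, D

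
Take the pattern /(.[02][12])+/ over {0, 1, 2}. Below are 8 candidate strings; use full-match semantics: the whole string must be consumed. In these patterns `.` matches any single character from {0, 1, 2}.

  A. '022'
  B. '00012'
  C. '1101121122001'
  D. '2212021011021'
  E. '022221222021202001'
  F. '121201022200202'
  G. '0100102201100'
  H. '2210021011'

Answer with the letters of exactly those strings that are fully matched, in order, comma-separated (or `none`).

A. '022' → match
B. '00012' → no match
C → no match
D → no match
E → match
F → no match
G → no match
H. '2210021011' → no match

A, E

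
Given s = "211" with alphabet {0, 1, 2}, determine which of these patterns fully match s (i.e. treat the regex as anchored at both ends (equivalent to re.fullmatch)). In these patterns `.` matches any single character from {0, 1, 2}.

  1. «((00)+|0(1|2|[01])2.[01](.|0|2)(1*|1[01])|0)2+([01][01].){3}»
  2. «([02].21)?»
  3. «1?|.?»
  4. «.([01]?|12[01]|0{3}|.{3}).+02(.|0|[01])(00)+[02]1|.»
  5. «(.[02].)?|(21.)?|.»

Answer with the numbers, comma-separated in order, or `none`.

1 → no match
2 → no match
3 → no match
4 → no match
5 → match

5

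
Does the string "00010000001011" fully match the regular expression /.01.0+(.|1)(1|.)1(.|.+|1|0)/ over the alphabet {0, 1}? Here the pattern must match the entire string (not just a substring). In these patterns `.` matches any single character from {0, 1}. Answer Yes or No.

No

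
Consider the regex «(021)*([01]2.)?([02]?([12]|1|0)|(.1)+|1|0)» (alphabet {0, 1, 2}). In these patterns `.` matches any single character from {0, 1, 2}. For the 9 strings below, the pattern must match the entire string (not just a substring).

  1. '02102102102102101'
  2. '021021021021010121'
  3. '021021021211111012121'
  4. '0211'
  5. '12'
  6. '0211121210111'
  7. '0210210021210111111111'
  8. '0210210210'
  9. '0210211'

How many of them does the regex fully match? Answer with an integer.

7

1 → match
2 → match
3 → match
4 → match
5 → no match
6 → match
7 → no match
8 → match
9 → match
Total matched: 7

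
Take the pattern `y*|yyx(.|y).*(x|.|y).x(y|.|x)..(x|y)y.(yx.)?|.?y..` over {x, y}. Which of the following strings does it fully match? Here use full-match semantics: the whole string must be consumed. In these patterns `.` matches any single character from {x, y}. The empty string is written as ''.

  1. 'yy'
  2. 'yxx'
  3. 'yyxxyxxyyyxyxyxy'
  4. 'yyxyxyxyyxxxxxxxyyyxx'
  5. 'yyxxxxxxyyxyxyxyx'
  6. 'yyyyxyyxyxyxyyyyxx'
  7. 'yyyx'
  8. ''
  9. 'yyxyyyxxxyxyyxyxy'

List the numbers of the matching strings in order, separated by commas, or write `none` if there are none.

1, 2, 3, 4, 5, 7, 8, 9

1. 'yy' → match
2. 'yxx' → match
3 → match
4 → match
5 → match
6 → no match
7. 'yyyx' → match
8. '' → match
9 → match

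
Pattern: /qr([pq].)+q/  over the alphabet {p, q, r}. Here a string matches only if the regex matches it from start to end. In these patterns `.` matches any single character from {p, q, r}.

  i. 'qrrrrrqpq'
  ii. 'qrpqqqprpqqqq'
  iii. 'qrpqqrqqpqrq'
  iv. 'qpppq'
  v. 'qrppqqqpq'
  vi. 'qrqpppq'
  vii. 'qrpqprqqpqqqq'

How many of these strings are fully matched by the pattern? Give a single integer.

4

i. 'qrrrrrqpq' → no match
ii → match
iii. 'qrpqqrqqpqrq' → no match
iv. 'qpppq' → no match — must start with 'qr'
v. 'qrppqqqpq' → match
vi. 'qrqpppq' → match
vii → match
Total matched: 4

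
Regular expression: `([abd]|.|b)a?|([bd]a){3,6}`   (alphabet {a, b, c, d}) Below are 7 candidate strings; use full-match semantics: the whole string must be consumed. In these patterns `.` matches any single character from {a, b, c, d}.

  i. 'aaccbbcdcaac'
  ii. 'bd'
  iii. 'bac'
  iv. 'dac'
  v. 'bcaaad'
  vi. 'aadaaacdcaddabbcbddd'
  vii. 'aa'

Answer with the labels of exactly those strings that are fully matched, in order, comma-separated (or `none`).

vii

i → no match
ii → no match
iii → no match
iv → no match
v → no match
vi → no match
vii → match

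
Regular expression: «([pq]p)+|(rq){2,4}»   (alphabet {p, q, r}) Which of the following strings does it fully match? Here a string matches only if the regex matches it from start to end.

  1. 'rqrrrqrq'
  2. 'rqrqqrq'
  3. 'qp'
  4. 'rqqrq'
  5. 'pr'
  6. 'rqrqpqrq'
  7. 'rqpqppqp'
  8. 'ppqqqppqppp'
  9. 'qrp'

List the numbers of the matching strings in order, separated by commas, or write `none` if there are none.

3

1 → no match
2 → no match
3 → match
4 → no match
5 → no match
6 → no match
7 → no match
8 → no match
9 → no match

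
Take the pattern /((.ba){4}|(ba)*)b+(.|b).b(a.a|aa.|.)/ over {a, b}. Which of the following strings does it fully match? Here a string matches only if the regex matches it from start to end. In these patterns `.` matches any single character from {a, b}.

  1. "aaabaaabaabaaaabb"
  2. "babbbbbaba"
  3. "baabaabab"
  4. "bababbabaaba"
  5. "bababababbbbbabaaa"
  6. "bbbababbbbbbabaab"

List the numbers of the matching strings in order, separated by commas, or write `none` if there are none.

2, 5

1 → no match
2 → match
3 → no match
4 → no match
5 → match
6 → no match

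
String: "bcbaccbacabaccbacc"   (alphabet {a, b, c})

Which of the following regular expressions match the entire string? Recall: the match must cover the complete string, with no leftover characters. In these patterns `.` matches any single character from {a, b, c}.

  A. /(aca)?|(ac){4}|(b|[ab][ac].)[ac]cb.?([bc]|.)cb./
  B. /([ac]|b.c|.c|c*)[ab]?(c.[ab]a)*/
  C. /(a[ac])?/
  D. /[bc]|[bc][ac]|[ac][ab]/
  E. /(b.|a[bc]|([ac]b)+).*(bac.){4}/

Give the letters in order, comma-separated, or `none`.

E

A → no match
B → no match
C → no match
D → no match
E → match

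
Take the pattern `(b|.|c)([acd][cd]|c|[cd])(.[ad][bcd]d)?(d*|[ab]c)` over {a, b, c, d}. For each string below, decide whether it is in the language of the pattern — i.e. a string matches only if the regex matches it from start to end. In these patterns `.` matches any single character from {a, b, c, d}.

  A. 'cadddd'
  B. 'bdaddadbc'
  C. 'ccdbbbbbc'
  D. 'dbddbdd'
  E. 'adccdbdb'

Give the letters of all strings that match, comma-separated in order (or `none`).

A → match
B → no match
C → no match
D → no match
E → no match

A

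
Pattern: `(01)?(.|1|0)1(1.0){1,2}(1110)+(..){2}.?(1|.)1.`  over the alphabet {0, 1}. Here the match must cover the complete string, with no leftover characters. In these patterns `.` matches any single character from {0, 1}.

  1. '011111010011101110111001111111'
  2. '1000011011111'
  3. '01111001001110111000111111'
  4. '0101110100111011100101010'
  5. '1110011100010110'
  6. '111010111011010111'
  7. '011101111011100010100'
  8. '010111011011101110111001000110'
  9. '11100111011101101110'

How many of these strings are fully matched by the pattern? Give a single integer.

6

1 → match
2 → no match
3 → match
4 → match
5 → match
6 → no match
7 → no match
8 → match
9 → match
Total matched: 6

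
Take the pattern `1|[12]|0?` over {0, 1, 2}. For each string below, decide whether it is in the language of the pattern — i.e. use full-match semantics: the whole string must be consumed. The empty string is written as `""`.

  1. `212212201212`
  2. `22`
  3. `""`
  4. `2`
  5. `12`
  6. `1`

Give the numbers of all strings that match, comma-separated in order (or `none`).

1 → no match
2 → no match
3 → match
4 → match
5 → no match
6 → match

3, 4, 6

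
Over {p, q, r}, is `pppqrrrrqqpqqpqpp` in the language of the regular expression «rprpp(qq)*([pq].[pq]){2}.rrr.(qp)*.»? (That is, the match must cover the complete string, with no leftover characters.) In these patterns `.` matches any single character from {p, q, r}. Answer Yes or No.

No

Every match must start with `rprpp`, but `pppqrrrrqqpqqpqpp` does not.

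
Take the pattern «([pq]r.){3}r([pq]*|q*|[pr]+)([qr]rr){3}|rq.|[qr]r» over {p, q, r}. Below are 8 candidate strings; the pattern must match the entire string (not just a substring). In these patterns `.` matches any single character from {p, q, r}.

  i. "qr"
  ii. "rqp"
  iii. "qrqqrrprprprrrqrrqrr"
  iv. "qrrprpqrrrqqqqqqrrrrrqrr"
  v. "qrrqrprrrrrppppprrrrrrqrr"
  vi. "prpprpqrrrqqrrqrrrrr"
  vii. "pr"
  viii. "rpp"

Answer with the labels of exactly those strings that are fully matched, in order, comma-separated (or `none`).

i, ii, iii, iv, vi

i. "qr" → match
ii. "rqp" → match
iii → match
iv → match
v → no match
vi → match
vii. "pr" → no match
viii. "rpp" → no match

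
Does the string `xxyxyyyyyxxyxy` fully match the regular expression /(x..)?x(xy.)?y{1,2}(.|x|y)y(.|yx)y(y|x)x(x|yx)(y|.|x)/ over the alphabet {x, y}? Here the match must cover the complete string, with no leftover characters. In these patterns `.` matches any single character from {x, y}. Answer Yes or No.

Yes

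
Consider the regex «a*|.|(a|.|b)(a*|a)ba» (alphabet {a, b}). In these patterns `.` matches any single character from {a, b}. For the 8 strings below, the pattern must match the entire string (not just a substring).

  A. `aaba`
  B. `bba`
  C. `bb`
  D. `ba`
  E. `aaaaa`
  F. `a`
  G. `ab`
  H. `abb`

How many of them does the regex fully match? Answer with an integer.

4

A → match
B → match
C → no match
D → no match
E → match
F → match
G → no match
H → no match
Total matched: 4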